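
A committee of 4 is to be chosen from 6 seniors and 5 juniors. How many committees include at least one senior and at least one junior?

310

Total 4-person selections from all 11: C(11,4) = 330.
Subtract selections that omit an entire group: no seniors → C(5,4) = 5; no juniors → C(6,4) = 15.
Both groups omitted at once is impossible, so 330 − 20 = 310.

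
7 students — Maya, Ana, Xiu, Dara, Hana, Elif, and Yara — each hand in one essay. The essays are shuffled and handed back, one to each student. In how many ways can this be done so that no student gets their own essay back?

Let Aᵢ be the assignments in which student i gets their own essay. We want the size of the complement of A₁∪…∪A_7.
By inclusion–exclusion this is Σ_{j=0}^{7} (−1)^j C(7,j)·(7−j)!.
Computing: 5040 − 5040 + 2520 − 840 + 210 − 42 + 7 − 1 = 1854.

1854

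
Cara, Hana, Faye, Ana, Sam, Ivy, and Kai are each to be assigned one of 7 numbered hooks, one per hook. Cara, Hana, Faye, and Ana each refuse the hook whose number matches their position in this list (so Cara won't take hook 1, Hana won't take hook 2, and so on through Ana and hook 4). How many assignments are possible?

2790

Let Aᵢ (for 1 ≤ i ≤ 4) be the placements that put person i in their forbidden hook. Any j of these fix j positions, leaving (7−j)! ways to fill the rest, and there are C(4,j) ways to pick which j.
By inclusion–exclusion, the number of valid placements is Σ_{j=0}^{4} (−1)^j C(4,j)·(7−j)!.
Computing: 5040 − 2880 + 720 − 96 + 6 = 2790.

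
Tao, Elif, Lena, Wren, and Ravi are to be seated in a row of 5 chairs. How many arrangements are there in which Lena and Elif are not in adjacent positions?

Of the 5! = 120 arrangements, those with Lena and Elif adjacent number 2 × 4! = 48 (treat the pair as a block with 2 internal orders).
So 120 − 48 = 72 arrangements keep them apart.

72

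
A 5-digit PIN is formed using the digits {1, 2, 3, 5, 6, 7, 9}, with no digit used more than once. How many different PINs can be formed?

2520

This is a permutation of 5 out of 7: P(7,5) = 7!/2!.
7 × 6 × 5 × 4 × 3 = 2520.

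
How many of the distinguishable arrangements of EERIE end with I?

4

Fix I in the last position and arrange the remaining 4 letters.
Those 4 letters have E appearing 3 times, giving (4)!/(3!) = 4.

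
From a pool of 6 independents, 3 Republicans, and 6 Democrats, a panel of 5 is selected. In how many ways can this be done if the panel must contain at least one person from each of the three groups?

1971

With no constraint there are C(15,5) = 3003 possible selections.
Subtract selections that omit an entire group: no independents → C(9,5) = 126; no Republicans → C(12,5) = 792; no Democrats → C(9,5) = 126.
Add back selections omitting two groups (i.e. drawn from a single group): C(6,5) + C(3,5) + C(6,5) = 12.
By inclusion–exclusion: 3003 − 1044 + 12 = 1971.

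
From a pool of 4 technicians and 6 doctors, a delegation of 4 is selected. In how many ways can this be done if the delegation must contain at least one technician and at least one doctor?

Unrestricted: C(10,4) = 210 ways to pick any 4 of the 10.
Subtract selections that omit an entire group: no technicians → C(6,4) = 15; no doctors → C(4,4) = 1.
Both groups omitted at once is impossible, so 210 − 16 = 194.

194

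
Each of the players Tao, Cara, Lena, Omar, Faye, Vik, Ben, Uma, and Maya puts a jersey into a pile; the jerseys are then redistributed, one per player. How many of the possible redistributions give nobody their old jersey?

This is the derangement count D_9: permutations of 9 items with no fixed point.
By inclusion–exclusion this is Σ_{j=0}^{9} (−1)^j C(9,j)·(9−j)!.
Computing: 362880 − 362880 + 181440 − 60480 + 15120 − 3024 + 504 − 72 + 9 − 1 = 133496.

133496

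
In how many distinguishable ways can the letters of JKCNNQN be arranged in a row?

840

The 7 letters of JKCNNQN have repeats: N appearing 3 times.
Dividing 7! = 5040 by 3! = 6 for the repeated letters gives 840.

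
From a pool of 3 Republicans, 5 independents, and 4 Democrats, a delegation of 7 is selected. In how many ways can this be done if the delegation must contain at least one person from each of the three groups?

747

Unrestricted: C(12,7) = 792 ways to pick any 7 of the 12.
Selections missing a whole group: no Republicans → C(9,7) = 36; no independents → C(7,7) = 1; no Democrats → C(8,7) = 8.
Add back selections omitting two groups (i.e. drawn from a single group): C(3,7) + C(5,7) + C(4,7) = 0.
By inclusion–exclusion: 792 − 45 + 0 = 747.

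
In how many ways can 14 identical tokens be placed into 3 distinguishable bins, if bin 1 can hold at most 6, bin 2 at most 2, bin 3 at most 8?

6

By stars and bars, unrestricted non-negative solutions to x_1+…+x_3 = 14 number C(14+2,2) = 120.
Subtract solutions that violate a single cap (substitute x_i' = x_i − (cap_i+1)): x_1 ≥ 7 gives C(9,2) = 36; x_2 ≥ 3 gives C(13,2) = 78; x_3 ≥ 9 gives C(7,2) = 21. Together 135.
Add back pairs where two caps are both exceeded: 15 + 0 + 6 = 21.
By inclusion–exclusion the count is 120 − 135 + 21 = 6.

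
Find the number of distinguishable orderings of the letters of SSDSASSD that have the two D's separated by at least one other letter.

126

There are 8!/(5!·2!) = 168 arrangements of SSDSASSD in total.
Arrangements with the D's together: treat DD as one letter, giving (7)!/(5!) = 42.
Hence 168 − 42 = 126.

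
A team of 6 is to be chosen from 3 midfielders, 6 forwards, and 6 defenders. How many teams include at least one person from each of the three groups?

With no constraint there are C(15,6) = 5005 possible selections.
Selections missing a whole group: no midfielders → C(12,6) = 924; no forwards → C(9,6) = 84; no defenders → C(9,6) = 84.
Add back selections omitting two groups (i.e. drawn from a single group): C(3,6) + C(6,6) + C(6,6) = 2.
By inclusion–exclusion: 5005 − 1092 + 2 = 3915.

3915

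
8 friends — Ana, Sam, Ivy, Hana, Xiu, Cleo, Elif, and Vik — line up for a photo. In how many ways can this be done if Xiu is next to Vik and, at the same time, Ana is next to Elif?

2880

Treat {Xiu,Vik} as one block (2 orders) and {Ana,Elif} as another (2 orders).
That leaves 6 units to arrange: 2 × 2 × 6! = 4 × 720 = 2880.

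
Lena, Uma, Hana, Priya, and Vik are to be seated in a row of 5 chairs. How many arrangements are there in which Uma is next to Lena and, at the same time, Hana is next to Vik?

24

Treat {Uma,Lena} as one block (2 orders) and {Hana,Vik} as another (2 orders).
That leaves 3 units to arrange: 2 × 2 × 3! = 4 × 6 = 24.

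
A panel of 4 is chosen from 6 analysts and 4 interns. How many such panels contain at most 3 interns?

209

Split by how many interns are chosen (0 through 3).
Sum: C(4,0)·C(6,4) + C(4,1)·C(6,3) + C(4,2)·C(6,2) + C(4,3)·C(6,1) = 15 + 80 + 90 + 24 = 209.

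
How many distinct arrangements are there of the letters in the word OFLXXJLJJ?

OFLXXJLJJ has 9 letters with J appearing 3 times, L appearing twice, and X appearing twice.
Dividing 9! = 362880 by 3!·2!·2! = 24 for the repeated letters gives 15120.

15120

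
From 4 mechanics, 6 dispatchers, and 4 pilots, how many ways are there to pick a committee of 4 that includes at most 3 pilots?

1000

Split by how many pilots are chosen (0 through 3).
Sum: C(4,0)·C(10,4) + C(4,1)·C(10,3) + C(4,2)·C(10,2) + C(4,3)·C(10,1) = 210 + 480 + 270 + 40 = 1000.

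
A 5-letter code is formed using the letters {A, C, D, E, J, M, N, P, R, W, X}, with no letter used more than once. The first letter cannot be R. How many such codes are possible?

50400

The first letter has 11−1 = 10 choices (anything except R).
The remaining 4 letters are filled from the other 10 symbols without repetition: 10 × 9 × 8 × 7 = 5040.
Total: 10 × 5040 = 50400.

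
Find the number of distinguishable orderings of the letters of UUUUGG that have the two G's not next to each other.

Total arrangements of UUUUGG: 6!/(4!·2!) = 15.
Arrangements with the G's together: treat GG as one letter, giving (5)!/(4!) = 5.
Subtracting, 15 − 5 = 10 arrangements keep the G's apart.

10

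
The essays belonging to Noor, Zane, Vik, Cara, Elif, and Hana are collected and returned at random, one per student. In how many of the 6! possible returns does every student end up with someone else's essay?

265

This is the derangement count D_6: permutations of 6 items with no fixed point.
By inclusion–exclusion this is Σ_{j=0}^{6} (−1)^j C(6,j)·(6−j)!.
Computing: 720 − 720 + 360 − 120 + 30 − 6 + 1 = 265.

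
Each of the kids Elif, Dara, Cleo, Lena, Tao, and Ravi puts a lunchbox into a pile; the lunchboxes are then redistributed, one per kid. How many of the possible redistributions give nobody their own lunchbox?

This is the derangement count D_6: permutations of 6 items with no fixed point.
By inclusion–exclusion this is Σ_{j=0}^{6} (−1)^j C(6,j)·(6−j)!.
Computing: 720 − 720 + 360 − 120 + 30 − 6 + 1 = 265.

265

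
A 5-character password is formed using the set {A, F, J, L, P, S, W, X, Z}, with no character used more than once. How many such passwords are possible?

15120

This is a permutation of 5 out of 9: P(9,5) = 9!/4!.
9 × 8 × 7 × 6 × 5 = 15120.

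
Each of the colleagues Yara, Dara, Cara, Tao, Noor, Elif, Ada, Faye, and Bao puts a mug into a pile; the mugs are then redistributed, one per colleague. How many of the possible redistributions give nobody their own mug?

Count assignments avoiding every fixed point. For any j of the 9 colleagues fixed to their own mug, the other 9−j can be arranged in (9−j)! ways.
By inclusion–exclusion this is Σ_{j=0}^{9} (−1)^j C(9,j)·(9−j)!.
Computing: 362880 − 362880 + 181440 − 60480 + 15120 − 3024 + 504 − 72 + 9 − 1 = 133496.

133496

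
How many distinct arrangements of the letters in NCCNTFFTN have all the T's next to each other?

1680

Treat the 2 copies of T as a single block. The multiset to arrange is then {TT, C, C, F, F, N, N, N}, 8 items in all.
That gives (8)!/(3!·2!·2!) = 1680 arrangements.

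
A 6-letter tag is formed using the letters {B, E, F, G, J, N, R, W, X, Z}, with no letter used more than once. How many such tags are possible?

151200

Choose and order 6 of the 10 symbols: the first letter has 10 options, the next 9, and so on down to 5.
That product is 10 × 9 × 8 × 7 × 6 × 5 = 151200.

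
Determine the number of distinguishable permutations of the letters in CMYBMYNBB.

The 9 letters of CMYBMYNBB have repeats: B appearing 3 times, M appearing twice, and Y appearing twice.
So there are 9! / (3!·2!·2!) = 15120 distinguishable arrangements.

15120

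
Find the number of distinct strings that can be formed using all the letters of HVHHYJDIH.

15120

Letter multiplicities in HVHHYJDIH: D×1, H×4, I×1, J×1, V×1, Y×1.
The number of distinct arrangements is 9!/(4!) = 362880/24 = 15120.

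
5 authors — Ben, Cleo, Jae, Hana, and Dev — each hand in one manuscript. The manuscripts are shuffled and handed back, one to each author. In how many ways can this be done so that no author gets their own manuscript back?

Let Aᵢ be the assignments in which author i gets their own manuscript. We want the size of the complement of A₁∪…∪A_5.
By inclusion–exclusion this is Σ_{j=0}^{5} (−1)^j C(5,j)·(5−j)!.
Computing: 120 − 120 + 60 − 20 + 5 − 1 = 44.

44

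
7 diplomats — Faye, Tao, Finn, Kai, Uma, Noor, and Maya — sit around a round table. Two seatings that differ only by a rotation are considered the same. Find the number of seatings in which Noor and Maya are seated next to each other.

240

Glue Noor and Maya into a block (2 internal orders). Seating 6 units around a circle gives (5)! arrangements.
So 2 × (5)! = 2 × 120 = 240.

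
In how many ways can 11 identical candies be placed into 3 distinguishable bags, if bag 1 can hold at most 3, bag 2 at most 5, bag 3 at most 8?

18

Ignoring the caps, the number of non-negative solutions to x_1+…+x_3 = 11 is C(13,2) = 78.
Subtract solutions that violate a single cap (substitute x_i' = x_i − (cap_i+1)): x_1 ≥ 4 gives C(9,2) = 36; x_2 ≥ 6 gives C(7,2) = 21; x_3 ≥ 9 gives C(4,2) = 6. Together 63.
Add back pairs where two caps are both exceeded: 3 + 0 + 0 = 3.
By inclusion–exclusion the count is 78 − 63 + 3 = 18.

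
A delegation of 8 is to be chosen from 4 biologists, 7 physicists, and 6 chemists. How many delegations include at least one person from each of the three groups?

Total 8-person selections from all 17: C(17,8) = 24310.
Selections missing a whole group: no biologists → C(13,8) = 1287; no physicists → C(10,8) = 45; no chemists → C(11,8) = 165.
Add back selections omitting two groups (i.e. drawn from a single group): C(4,8) + C(7,8) + C(6,8) = 0.
By inclusion–exclusion: 24310 − 1497 + 0 = 22813.

22813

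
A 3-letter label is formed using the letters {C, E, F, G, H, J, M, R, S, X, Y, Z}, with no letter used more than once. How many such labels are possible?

1320

Choose and order 3 of the 12 symbols: the first letter has 12 options, the next 11, then 10.
12 × 11 × 10 = 1320.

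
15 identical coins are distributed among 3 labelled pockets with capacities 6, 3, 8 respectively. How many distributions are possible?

6

By stars and bars, unrestricted non-negative solutions to x_1+…+x_3 = 15 number C(15+2,2) = 136.
Subtract solutions that violate a single cap (substitute x_i' = x_i − (cap_i+1)): x_1 ≥ 7 gives C(10,2) = 45; x_2 ≥ 4 gives C(13,2) = 78; x_3 ≥ 9 gives C(8,2) = 28. Together 151.
Add back pairs where two caps are both exceeded: 15 + 0 + 6 = 21.
By inclusion–exclusion the count is 136 − 151 + 21 = 6.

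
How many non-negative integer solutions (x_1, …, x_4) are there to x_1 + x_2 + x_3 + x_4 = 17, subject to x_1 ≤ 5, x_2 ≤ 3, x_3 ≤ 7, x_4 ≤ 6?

By stars and bars, unrestricted non-negative solutions to x_1+…+x_4 = 17 number C(17+3,3) = 1140.
Subtract solutions that violate a single cap (substitute x_i' = x_i − (cap_i+1)): x_1 ≥ 6 gives C(14,3) = 364; x_2 ≥ 4 gives C(16,3) = 560; x_3 ≥ 8 gives C(12,3) = 220; x_4 ≥ 7 gives C(13,3) = 286. Together 1430.
Add back pairs where two caps are both exceeded: 120 + 20 + 35 + 56 + 84 + 10 = 325.
Subtract triples: 0 + 1 + 0 + 0 = 1.
By inclusion–exclusion the count is 1140 − 1430 + 325 − 1 = 34.

34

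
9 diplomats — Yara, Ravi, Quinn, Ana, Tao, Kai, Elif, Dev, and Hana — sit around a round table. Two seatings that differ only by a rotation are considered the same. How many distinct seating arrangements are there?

Seat Yara anywhere (absorbing the rotational symmetry), then permute the other 8: (8)! = 40320.

40320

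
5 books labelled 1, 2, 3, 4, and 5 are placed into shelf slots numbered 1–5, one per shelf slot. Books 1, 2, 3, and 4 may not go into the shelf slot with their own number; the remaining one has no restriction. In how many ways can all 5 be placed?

53

Let Aᵢ (for 1 ≤ i ≤ 4) be the placements that put book i in its forbidden shelf slot. Any j of these fix j positions, leaving (5−j)! ways to fill the rest, and there are C(4,j) ways to pick which j.
By inclusion–exclusion, the number of valid placements is Σ_{j=0}^{4} (−1)^j C(4,j)·(5−j)!.
Computing: 120 − 96 + 36 − 8 + 1 = 53.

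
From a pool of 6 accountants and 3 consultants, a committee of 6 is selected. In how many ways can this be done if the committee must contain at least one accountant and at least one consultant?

83

Total 6-person selections from all 9: C(9,6) = 84.
Selections missing a whole group: no accountants → C(3,6) = 0; no consultants → C(6,6) = 1.
Both groups omitted at once is impossible, so 84 − 1 = 83.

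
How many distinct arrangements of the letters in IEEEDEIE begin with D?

Fix D in the first position and arrange the remaining 7 letters.
Those 7 letters have E appearing 5 times and I appearing twice, giving (7)!/(5!·2!) = 21.

21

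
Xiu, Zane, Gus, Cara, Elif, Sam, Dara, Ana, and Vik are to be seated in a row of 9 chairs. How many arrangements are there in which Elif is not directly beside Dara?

282240

There are 9! = 362880 arrangements in all. If Elif and Dara are adjacent, merging them into one block gives 2·(8)! = 80640 arrangements.
So 362880 − 80640 = 282240 arrangements keep them apart.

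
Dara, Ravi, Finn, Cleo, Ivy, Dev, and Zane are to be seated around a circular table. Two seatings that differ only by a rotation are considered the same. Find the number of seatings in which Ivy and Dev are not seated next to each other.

Without the restriction there are (6)! = 720 seatings.
Seatings with Ivy beside Dev: treat them as a block with 2 internal orders, giving 2 × (5)! = 240.
Subtracting, 720 − 240 = 480.

480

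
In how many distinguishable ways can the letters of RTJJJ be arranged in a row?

The 5 letters of RTJJJ have repeats: J appearing 3 times.
So there are 5! / (3!) = 20 distinguishable arrangements.

20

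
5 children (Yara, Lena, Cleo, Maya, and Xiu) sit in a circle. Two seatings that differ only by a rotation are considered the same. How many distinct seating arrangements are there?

Around a circle, 5 distinct people have 5!/5 = (4)! = 24 rotationally distinct seatings.

24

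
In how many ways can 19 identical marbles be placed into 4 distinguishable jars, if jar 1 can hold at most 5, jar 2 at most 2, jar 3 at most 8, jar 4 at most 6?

Without the upper bounds there are C(22,3) = 1540 ways to split 19 among 4 jars.
Subtract solutions that violate a single cap (substitute x_i' = x_i − (cap_i+1)): x_1 ≥ 6 gives C(16,3) = 560; x_2 ≥ 3 gives C(19,3) = 969; x_3 ≥ 9 gives C(13,3) = 286; x_4 ≥ 7 gives C(15,3) = 455. Together 2270.
Add back pairs where two caps are both exceeded: 286 + 35 + 84 + 120 + 220 + 20 = 765.
Subtract triples: 4 + 20 + 0 + 1 = 25.
By inclusion–exclusion the count is 1540 − 2270 + 765 − 25 = 10.

10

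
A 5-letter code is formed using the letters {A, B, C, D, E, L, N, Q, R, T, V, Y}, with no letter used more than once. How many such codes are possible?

Choose and order 5 of the 12 symbols: the first letter has 12 options, the next 11, and so on down to 8.
12 × 11 × 10 × 9 × 8 = 95040.

95040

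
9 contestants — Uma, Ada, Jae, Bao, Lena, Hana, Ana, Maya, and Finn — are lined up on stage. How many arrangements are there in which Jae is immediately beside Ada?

80640

Glue Jae and Ada into one block (2 internal orders), leaving 8 units to arrange in a row.
That gives 2 × 8! = 2 × 40320 = 80640.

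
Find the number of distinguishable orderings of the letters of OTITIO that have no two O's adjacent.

Total arrangements of OTITIO: 6!/(2!·2!·2!) = 90.
If the two O's are adjacent, glue them into one block, leaving 5 items to arrange: (5)!/(2!·2!) = 30 ways.
Subtracting, 90 − 30 = 60 arrangements keep the O's apart.

60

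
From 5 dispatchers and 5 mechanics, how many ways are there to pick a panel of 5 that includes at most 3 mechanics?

Split by how many mechanics are chosen (0 through 3).
Sum: C(5,0)·C(5,5) + C(5,1)·C(5,4) + C(5,2)·C(5,3) + C(5,3)·C(5,2) = 1 + 25 + 100 + 100 = 226.

226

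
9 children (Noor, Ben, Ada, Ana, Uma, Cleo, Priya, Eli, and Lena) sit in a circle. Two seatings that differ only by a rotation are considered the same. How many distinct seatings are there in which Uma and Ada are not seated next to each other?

30240

Without the restriction there are (8)! = 40320 seatings.
Those with Uma next to Ada: fuse the pair into one unit and seat 8 units around a circle — 2·(7)! = 10080.
Subtracting, 40320 − 10080 = 30240.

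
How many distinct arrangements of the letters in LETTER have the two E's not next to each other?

120

Total arrangements of LETTER: 6!/(2!·2!) = 180.
Arrangements with the E's together: treat EE as one letter, giving (5)!/(2!) = 60.
Subtracting, 180 − 60 = 120 arrangements keep the E's apart.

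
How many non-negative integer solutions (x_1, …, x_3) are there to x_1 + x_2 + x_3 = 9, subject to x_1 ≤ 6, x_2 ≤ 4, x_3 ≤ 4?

19

Ignoring the caps, the number of non-negative solutions to x_1+…+x_3 = 9 is C(11,2) = 55.
Subtract solutions that violate a single cap (substitute x_i' = x_i − (cap_i+1)): x_1 ≥ 7 gives C(4,2) = 6; x_2 ≥ 5 gives C(6,2) = 15; x_3 ≥ 5 gives C(6,2) = 15. Together 36.
No two caps can be exceeded simultaneously, so the pair terms are all 0.
By inclusion–exclusion the count is 55 − 36 + 0 = 19.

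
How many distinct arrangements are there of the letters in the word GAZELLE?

GAZELLE has 7 letters with E appearing twice and L appearing twice.
Dividing 7! = 5040 by 2!·2! = 4 for the repeated letters gives 1260.

1260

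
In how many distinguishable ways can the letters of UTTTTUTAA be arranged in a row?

756

The 9 letters of UTTTTUTAA have repeats: A appearing twice, T appearing 5 times, and U appearing twice.
The number of distinct arrangements is 9!/(5!·2!·2!) = 362880/480 = 756.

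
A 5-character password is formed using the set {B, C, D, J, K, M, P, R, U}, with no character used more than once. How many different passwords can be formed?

This is a permutation of 5 out of 9: P(9,5) = 9!/4!.
9 × 8 × 7 × 6 × 5 = 15120.

15120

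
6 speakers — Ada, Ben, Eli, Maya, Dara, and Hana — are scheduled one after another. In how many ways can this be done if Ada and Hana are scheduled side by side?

240

Place the 4 others and the Ada-Hana pair as 5 objects in a line; the pair has 2 internal arrangements.
That gives 2 × 5! = 2 × 120 = 240.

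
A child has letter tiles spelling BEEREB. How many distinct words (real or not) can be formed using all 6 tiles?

BEEREB has 6 letters with B appearing twice and E appearing 3 times.
Dividing 6! = 720 by 3!·2! = 12 for the repeated letters gives 60.

60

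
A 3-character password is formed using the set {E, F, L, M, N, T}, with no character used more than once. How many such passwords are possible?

120

Choose and order 3 of the 6 symbols: the first character has 6 options, the next 5, then 4.
6 × 5 × 4 = 120.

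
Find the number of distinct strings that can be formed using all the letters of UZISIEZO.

The 8 letters of UZISIEZO have repeats: I appearing twice and Z appearing twice.
Dividing 8! = 40320 by 2!·2! = 4 for the repeated letters gives 10080.

10080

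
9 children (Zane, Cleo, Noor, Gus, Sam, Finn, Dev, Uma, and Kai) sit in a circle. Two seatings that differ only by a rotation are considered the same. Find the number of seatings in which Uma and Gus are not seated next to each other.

30240

All circular seatings of 9 people number (8)! = 40320.
Those with Uma next to Gus: fuse the pair into one unit and seat 8 units around a circle — 2·(7)! = 10080.
Subtracting, 40320 − 10080 = 30240.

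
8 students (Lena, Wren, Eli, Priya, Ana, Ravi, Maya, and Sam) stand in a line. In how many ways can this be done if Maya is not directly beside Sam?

There are 8! = 40320 arrangements in all. If Maya and Sam are adjacent, merging them into one block gives 2·(7)! = 10080 arrangements.
So 40320 − 10080 = 30240 arrangements keep them apart.

30240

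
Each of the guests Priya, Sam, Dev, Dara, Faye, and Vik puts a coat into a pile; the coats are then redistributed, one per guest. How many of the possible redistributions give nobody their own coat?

265

This is the derangement count D_6: permutations of 6 items with no fixed point.
By inclusion–exclusion this is Σ_{j=0}^{6} (−1)^j C(6,j)·(6−j)!.
Computing: 720 − 720 + 360 − 120 + 30 − 6 + 1 = 265.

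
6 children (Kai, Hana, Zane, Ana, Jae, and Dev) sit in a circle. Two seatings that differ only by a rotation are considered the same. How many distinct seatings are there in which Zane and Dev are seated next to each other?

Treat {Zane, Dev} as one unit (2 internal orders) and seat the resulting 5 units around the table: (4)! circular arrangements.
So 2 × (4)! = 2 × 24 = 48.

48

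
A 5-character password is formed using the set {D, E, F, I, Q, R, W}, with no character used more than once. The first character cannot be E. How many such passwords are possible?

2160

The first character has 7−1 = 6 choices (anything except E).
The remaining 4 characters are filled from the other 6 symbols without repetition: 6 × 5 × 4 × 3 = 360.
Total: 6 × 360 = 2160.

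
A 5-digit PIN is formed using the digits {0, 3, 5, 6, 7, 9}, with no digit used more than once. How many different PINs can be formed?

This is a permutation of 5 out of 6: P(6,5) = 6!/1!.
6 × 5 × 4 × 3 × 2 = 720.

720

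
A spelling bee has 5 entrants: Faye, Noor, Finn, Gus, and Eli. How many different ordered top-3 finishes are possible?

60

This is an ordered selection of 3 from 5: P(5,3).
That gives 5 × 4 × 3 = 60.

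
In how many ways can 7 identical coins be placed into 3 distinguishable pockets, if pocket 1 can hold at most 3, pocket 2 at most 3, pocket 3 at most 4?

Ignoring the caps, the number of non-negative solutions to x_1+…+x_3 = 7 is C(9,2) = 36.
Subtract solutions that violate a single cap (substitute x_i' = x_i − (cap_i+1)): x_1 ≥ 4 gives C(5,2) = 10; x_2 ≥ 4 gives C(5,2) = 10; x_3 ≥ 5 gives C(4,2) = 6. Together 26.
No two caps can be exceeded simultaneously, so the pair terms are all 0.
By inclusion–exclusion the count is 36 − 26 + 0 = 10.

10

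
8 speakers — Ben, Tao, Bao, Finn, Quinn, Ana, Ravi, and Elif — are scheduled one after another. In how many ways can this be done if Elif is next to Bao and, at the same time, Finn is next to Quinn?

2880

Treat {Elif,Bao} as one block (2 orders) and {Finn,Quinn} as another (2 orders).
That leaves 6 units to arrange: 2 × 2 × 6! = 4 × 720 = 2880.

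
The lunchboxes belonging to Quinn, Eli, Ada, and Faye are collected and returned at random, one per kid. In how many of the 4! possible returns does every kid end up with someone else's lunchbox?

Let Aᵢ be the assignments in which kid i gets their own lunchbox. We want the size of the complement of A₁∪…∪A_4.
By inclusion–exclusion this is Σ_{j=0}^{4} (−1)^j C(4,j)·(4−j)!.
Computing: 24 − 24 + 12 − 4 + 1 = 9.

9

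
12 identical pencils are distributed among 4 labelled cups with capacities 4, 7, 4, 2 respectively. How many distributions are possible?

By stars and bars, unrestricted non-negative solutions to x_1+…+x_4 = 12 number C(12+3,3) = 455.
Subtract solutions that violate a single cap (substitute x_i' = x_i − (cap_i+1)): x_1 ≥ 5 gives C(10,3) = 120; x_2 ≥ 8 gives C(7,3) = 35; x_3 ≥ 5 gives C(10,3) = 120; x_4 ≥ 3 gives C(12,3) = 220. Together 495.
Add back pairs where two caps are both exceeded: 0 + 10 + 35 + 0 + 4 + 35 = 84.
By inclusion–exclusion the count is 455 − 495 + 84 = 44.

44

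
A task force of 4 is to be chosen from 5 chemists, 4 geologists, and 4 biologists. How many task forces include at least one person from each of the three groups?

With no constraint there are C(13,4) = 715 possible selections.
Selections missing a whole group: no chemists → C(8,4) = 70; no geologists → C(9,4) = 126; no biologists → C(9,4) = 126.
Add back selections omitting two groups (i.e. drawn from a single group): C(5,4) + C(4,4) + C(4,4) = 7.
By inclusion–exclusion: 715 − 322 + 7 = 400.

400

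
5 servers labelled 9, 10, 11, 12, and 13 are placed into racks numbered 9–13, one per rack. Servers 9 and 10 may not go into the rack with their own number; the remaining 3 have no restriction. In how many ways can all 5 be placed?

78

Let Aᵢ (for i ∈ {9, 10}) be the placements that put server i in its forbidden rack. Any j of these fix j positions, leaving (5−j)! ways to fill the rest, and there are C(2,j) ways to pick which j.
By inclusion–exclusion, the number of valid placements is Σ_{j=0}^{2} (−1)^j C(2,j)·(5−j)!.
Computing: 120 − 48 + 6 = 78.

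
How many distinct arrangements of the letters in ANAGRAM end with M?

120

With the last slot taken by M, it remains to arrange the other 6 letters (ANAGRA).
Those 6 letters have A appearing 3 times, giving (6)!/(3!) = 120.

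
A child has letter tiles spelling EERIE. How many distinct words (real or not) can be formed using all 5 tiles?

The 5 letters of EERIE have repeats: E appearing 3 times.
Dividing 5! = 120 by 3! = 6 for the repeated letters gives 20.

20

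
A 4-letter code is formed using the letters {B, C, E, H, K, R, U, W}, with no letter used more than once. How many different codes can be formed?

1680

This is a permutation of 4 out of 8: P(8,4) = 8!/4!.
8 × 7 × 6 × 5 = 1680.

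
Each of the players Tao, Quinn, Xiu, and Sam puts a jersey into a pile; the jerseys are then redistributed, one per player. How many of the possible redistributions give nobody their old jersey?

This is the derangement count D_4: permutations of 4 items with no fixed point.
By inclusion–exclusion this is Σ_{j=0}^{4} (−1)^j C(4,j)·(4−j)!.
Computing: 24 − 24 + 12 − 4 + 1 = 9.

9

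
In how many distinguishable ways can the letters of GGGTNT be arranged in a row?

The 6 letters of GGGTNT have repeats: G appearing 3 times and T appearing twice.
The number of distinct arrangements is 6!/(3!·2!) = 720/12 = 60.

60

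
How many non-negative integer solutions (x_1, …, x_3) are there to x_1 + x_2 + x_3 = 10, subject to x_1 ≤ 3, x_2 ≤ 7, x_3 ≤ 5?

Ignoring the caps, the number of non-negative solutions to x_1+…+x_3 = 10 is C(12,2) = 66.
Subtract solutions that violate a single cap (substitute x_i' = x_i − (cap_i+1)): x_1 ≥ 4 gives C(8,2) = 28; x_2 ≥ 8 gives C(4,2) = 6; x_3 ≥ 6 gives C(6,2) = 15. Together 49.
Add back pairs where two caps are both exceeded: 0 + 1 + 0 = 1.
By inclusion–exclusion the count is 66 − 49 + 1 = 18.

18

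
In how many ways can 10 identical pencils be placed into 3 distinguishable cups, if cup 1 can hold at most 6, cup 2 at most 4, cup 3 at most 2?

6

Ignoring the caps, the number of non-negative solutions to x_1+…+x_3 = 10 is C(12,2) = 66.
Subtract solutions that violate a single cap (substitute x_i' = x_i − (cap_i+1)): x_1 ≥ 7 gives C(5,2) = 10; x_2 ≥ 5 gives C(7,2) = 21; x_3 ≥ 3 gives C(9,2) = 36. Together 67.
Add back pairs where two caps are both exceeded: 0 + 1 + 6 = 7.
By inclusion–exclusion the count is 66 − 67 + 7 = 6.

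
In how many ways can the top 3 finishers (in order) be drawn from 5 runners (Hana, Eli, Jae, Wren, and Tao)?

60

This is an ordered selection of 3 from 5: P(5,3).
That gives 5 × 4 × 3 = 60.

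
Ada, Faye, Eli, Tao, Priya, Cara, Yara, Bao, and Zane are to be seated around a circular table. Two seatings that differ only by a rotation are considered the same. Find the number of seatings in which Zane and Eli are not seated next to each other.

30240

All circular seatings of 9 people number (8)! = 40320.
Seatings with Zane beside Eli: treat them as a block with 2 internal orders, giving 2 × (7)! = 10080.
Subtracting, 40320 − 10080 = 30240.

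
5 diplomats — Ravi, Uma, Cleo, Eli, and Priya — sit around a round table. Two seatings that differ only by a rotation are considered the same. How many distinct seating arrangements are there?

24

Seat Ravi anywhere (absorbing the rotational symmetry), then permute the other 4: (4)! = 24.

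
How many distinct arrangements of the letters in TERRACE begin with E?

With the first slot taken by E, it remains to arrange the other 6 letters (TRRACE).
Those 6 letters have R appearing twice, giving (6)!/(2!) = 360.

360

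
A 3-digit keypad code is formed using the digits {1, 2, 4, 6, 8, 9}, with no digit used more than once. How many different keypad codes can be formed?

120

With no repetition, fill the 3 digits in order: 6 choices, then 5, down to 4.
6 × 5 × 4 = 120.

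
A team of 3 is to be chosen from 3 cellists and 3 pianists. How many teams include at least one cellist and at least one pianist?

Total 3-person selections from all 6: C(6,3) = 20.
Selections missing a whole group: no cellists → C(3,3) = 1; no pianists → C(3,3) = 1.
Both groups omitted at once is impossible, so 20 − 2 = 18.

18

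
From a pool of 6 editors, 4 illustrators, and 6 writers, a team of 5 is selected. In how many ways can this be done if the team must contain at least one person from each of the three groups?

3084

With no constraint there are C(16,5) = 4368 possible selections.
Selections missing a whole group: no editors → C(10,5) = 252; no illustrators → C(12,5) = 792; no writers → C(10,5) = 252.
Add back selections omitting two groups (i.e. drawn from a single group): C(6,5) + C(4,5) + C(6,5) = 12.
By inclusion–exclusion: 4368 − 1296 + 12 = 3084.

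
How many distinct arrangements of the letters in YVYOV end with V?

12

Fix V in the last position and arrange the remaining 4 letters.
Those 4 letters have Y appearing twice, giving (4)!/(2!) = 12.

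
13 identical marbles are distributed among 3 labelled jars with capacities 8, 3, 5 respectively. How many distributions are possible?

10

Ignoring the caps, the number of non-negative solutions to x_1+…+x_3 = 13 is C(15,2) = 105.
Subtract solutions that violate a single cap (substitute x_i' = x_i − (cap_i+1)): x_1 ≥ 9 gives C(6,2) = 15; x_2 ≥ 4 gives C(11,2) = 55; x_3 ≥ 6 gives C(9,2) = 36. Together 106.
Add back pairs where two caps are both exceeded: 1 + 0 + 10 = 11.
By inclusion–exclusion the count is 105 − 106 + 11 = 10.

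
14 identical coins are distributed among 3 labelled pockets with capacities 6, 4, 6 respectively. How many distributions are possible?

Without the upper bounds there are C(16,2) = 120 ways to split 14 among 3 pockets.
Subtract solutions that violate a single cap (substitute x_i' = x_i − (cap_i+1)): x_1 ≥ 7 gives C(9,2) = 36; x_2 ≥ 5 gives C(11,2) = 55; x_3 ≥ 7 gives C(9,2) = 36. Together 127.
Add back pairs where two caps are both exceeded: 6 + 1 + 6 = 13.
By inclusion–exclusion the count is 120 − 127 + 13 = 6.

6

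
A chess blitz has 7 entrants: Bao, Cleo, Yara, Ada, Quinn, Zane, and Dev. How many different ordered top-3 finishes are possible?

210

This is an ordered selection of 3 from 7: P(7,3).
That gives 7 × 6 × 5 = 210.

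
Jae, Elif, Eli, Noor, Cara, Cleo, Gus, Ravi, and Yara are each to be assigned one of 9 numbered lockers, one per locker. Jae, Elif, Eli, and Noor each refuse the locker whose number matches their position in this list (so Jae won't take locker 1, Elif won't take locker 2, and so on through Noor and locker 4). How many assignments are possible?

229080

Let Aᵢ (for 1 ≤ i ≤ 4) be the placements that put person i in their forbidden locker. Any j of these fix j positions, leaving (9−j)! ways to fill the rest, and there are C(4,j) ways to pick which j.
By inclusion–exclusion, the number of valid placements is Σ_{j=0}^{4} (−1)^j C(4,j)·(9−j)!.
Computing: 362880 − 161280 + 30240 − 2880 + 120 = 229080.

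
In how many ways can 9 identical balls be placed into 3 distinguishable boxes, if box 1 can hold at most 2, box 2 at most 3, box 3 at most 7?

Without the upper bounds there are C(11,2) = 55 ways to split 9 among 3 boxes.
Subtract solutions that violate a single cap (substitute x_i' = x_i − (cap_i+1)): x_1 ≥ 3 gives C(8,2) = 28; x_2 ≥ 4 gives C(7,2) = 21; x_3 ≥ 8 gives C(3,2) = 3. Together 52.
Add back pairs where two caps are both exceeded: 6 + 0 + 0 = 6.
By inclusion–exclusion the count is 55 − 52 + 6 = 9.

9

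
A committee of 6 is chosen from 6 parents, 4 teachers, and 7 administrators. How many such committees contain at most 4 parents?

12309

Split by how many parents are chosen (0 through 4).
Sum: C(6,0)·C(11,6) + C(6,1)·C(11,5) + C(6,2)·C(11,4) + C(6,3)·C(11,3) + C(6,4)·C(11,2) = 462 + 2772 + 4950 + 3300 + 825 = 12309.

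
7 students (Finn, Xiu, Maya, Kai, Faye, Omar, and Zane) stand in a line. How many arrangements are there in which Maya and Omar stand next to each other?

1440

Treat {Maya, Omar} as a single unit. There are 6 units to order, and the pair itself can be ordered 2 ways.
So the count is 2·(6)! = 1440.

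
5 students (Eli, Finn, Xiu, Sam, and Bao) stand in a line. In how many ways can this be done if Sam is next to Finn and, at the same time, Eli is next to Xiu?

24

Treat {Sam,Finn} as one block (2 orders) and {Eli,Xiu} as another (2 orders).
That leaves 3 units to arrange: 2 × 2 × 3! = 4 × 6 = 24.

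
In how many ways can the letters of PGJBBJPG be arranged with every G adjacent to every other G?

Treat the 2 copies of G as a single block. The multiset to arrange is then {GG, B, B, J, J, P, P}, 7 items in all.
That gives (7)!/(2!·2!·2!) = 630 arrangements.

630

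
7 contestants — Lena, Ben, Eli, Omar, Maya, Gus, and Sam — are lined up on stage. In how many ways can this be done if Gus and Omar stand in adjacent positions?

Glue Gus and Omar into one block (2 internal orders), leaving 6 units to arrange in a row.
That gives 2 × 6! = 2 × 720 = 1440.

1440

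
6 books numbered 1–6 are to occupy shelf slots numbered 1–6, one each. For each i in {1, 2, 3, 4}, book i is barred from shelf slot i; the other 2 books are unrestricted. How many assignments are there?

Let Aᵢ (for 1 ≤ i ≤ 4) be the placements that put book i in its forbidden shelf slot. Any j of these fix j positions, leaving (6−j)! ways to fill the rest, and there are C(4,j) ways to pick which j.
By inclusion–exclusion, the number of valid placements is Σ_{j=0}^{4} (−1)^j C(4,j)·(6−j)!.
Computing: 720 − 480 + 144 − 24 + 2 = 362.

362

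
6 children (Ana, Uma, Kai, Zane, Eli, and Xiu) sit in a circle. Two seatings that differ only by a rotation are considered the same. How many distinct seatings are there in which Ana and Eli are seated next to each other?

48

Glue Ana and Eli into a block (2 internal orders). Seating 5 units around a circle gives (4)! arrangements.
So 2 × (4)! = 2 × 24 = 48.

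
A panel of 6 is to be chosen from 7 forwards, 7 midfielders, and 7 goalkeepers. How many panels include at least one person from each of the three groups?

With no constraint there are C(21,6) = 54264 possible selections.
Subtract selections that omit an entire group: no forwards → C(14,6) = 3003; no midfielders → C(14,6) = 3003; no goalkeepers → C(14,6) = 3003.
Add back selections omitting two groups (i.e. drawn from a single group): C(7,6) + C(7,6) + C(7,6) = 21.
By inclusion–exclusion: 54264 − 9009 + 21 = 45276.

45276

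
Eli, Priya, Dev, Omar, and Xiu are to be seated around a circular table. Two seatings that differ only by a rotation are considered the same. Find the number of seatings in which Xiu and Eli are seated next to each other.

Glue Xiu and Eli into a block (2 internal orders). Seating 4 units around a circle gives (3)! arrangements.
So 2 × (3)! = 2 × 6 = 12.

12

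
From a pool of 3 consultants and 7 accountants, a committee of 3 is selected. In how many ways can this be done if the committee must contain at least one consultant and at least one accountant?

84

With no constraint there are C(10,3) = 120 possible selections.
Selections missing a whole group: no consultants → C(7,3) = 35; no accountants → C(3,3) = 1.
Both groups omitted at once is impossible, so 120 − 36 = 84.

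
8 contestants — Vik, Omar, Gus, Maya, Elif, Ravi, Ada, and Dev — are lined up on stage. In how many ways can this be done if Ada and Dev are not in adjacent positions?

30240

Of the 8! = 40320 arrangements, those with Ada and Dev adjacent number 2 × 7! = 10080 (treat the pair as a block with 2 internal orders).
Complementary counting: 40320 − 10080 = 30240.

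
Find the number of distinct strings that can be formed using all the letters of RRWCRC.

The 6 letters of RRWCRC have repeats: C appearing twice and R appearing 3 times.
Dividing 6! = 720 by 3!·2! = 12 for the repeated letters gives 60.

60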